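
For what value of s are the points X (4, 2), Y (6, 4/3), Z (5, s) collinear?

5/3

Collinearity: (Z − X) must be parallel to (Y − X) = (2, -2/3).
Cross-multiplying the components: (s − 2)·(2) = (1)·(-2/3).
Solving gives s = 5/3.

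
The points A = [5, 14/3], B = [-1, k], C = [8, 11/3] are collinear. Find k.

20/3

Collinearity: (B − A) must be parallel to (C − A) = (3, -1).
Cross-multiplying the components: (k − 14/3)·(3) = (-6)·(-1).
Solving gives k = 20/3.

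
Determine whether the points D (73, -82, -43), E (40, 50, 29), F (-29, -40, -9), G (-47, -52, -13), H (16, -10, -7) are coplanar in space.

No

The plane through D, E, F has normal n = DE × DF = (1464, -6222, 12078) and equation n·P = 97722.
Checking the remaining points: n·G = 97722, n·H = 1098.
Since n·H = 1098 ≠ 97722, H is off the plane and the points are not all coplanar.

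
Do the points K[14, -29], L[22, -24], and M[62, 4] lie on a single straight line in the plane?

KL = (8, 5), KM = (48, 33).
det[KL; KM] = (8)(33) − (5)(48) = 24.
The determinant is nonzero, so they are not collinear.

No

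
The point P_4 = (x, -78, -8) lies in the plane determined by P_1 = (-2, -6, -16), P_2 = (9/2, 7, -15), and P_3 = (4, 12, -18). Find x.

Coplanarity requires P_1P_2 · (P_1P_3 × P_1P_4) = 0.
P_1P_2 = (13/2, 13, 1), P_1P_3 = (6, 18, -2); the triple product is linear in x with coefficient -44 and constant term -1144.
Setting it to zero: x = -26.

-26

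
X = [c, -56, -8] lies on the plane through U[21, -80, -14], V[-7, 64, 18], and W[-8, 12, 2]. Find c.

18

A normal to the plane is n = UV × UW = (-640, -480, 1600).
X lies in the plane iff n · UX = 0.
This gives (-640)c + (11520) = 0, so c = 18.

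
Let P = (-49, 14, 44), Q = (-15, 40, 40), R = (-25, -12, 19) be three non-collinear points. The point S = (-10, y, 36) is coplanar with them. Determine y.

37

Coplanarity requires PQ · (PR × PS) = 0.
PQ = (34, 26, -4), PR = (24, -26, -25); the triple product is linear in y with coefficient 754 and constant term -27898.
Setting it to zero: y = 37.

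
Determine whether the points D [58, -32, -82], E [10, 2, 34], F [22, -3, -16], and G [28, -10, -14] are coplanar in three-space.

Yes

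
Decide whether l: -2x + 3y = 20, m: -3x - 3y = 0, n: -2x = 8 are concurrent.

Intersecting l and m: solving the 2×2 system gives (x, y) = (-4, 4).
Substitute into n: (-2)(-4) + (0)(4) = 8.
This equals 8, so (-4, 4) lies on all three lines and they are concurrent.

Yes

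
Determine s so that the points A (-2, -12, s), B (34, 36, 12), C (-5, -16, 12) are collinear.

12

Collinearity requires AB × AC = 0; each component is linear in s.
The x-component gives (-52)s + (624) = 0, so s = 12.
The remaining components then also vanish.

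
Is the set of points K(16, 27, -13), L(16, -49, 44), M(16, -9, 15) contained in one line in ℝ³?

KL = (0, -76, 57), KM = (0, -36, 28).
Comparing components 2 and 3: (-76)(28) − (57)(-36) = -76 ≠ 0, so KL and KM are not parallel and the points are not collinear.

No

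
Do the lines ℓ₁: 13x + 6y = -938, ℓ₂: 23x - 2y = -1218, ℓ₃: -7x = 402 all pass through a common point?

No

Lines aᵢx + bᵢy = cᵢ with pairwise distinct directions are concurrent exactly when det[aᵢ bᵢ cᵢ] = 0.
Here the determinant is -1640.
Nonzero, so no common point exists.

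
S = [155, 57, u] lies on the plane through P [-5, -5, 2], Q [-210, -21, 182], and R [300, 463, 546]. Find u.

-48

A normal to the plane is n = PQ × PR = (-92944, 166420, -91060).
S lies in the plane iff n · PS = 0.
This gives (-91060)u + (-4370880) = 0, so u = -48.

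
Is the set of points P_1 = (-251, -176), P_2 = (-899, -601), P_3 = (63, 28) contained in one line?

P_1P_2 = (-648, -425), P_1P_3 = (314, 204).
Twice the signed area of △P_1P_2P_3 is (-648)(204) − (-425)(314) = 1258.
The area is nonzero, so the three points are not collinear.

No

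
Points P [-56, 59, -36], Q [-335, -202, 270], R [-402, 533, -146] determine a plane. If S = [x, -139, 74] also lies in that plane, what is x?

-34

The plane through P, Q, R has equation −116334x − 136566y − 222552z = 6469182.
Substituting S: (-116334)x + (2513826) = 6469182, so x = -34.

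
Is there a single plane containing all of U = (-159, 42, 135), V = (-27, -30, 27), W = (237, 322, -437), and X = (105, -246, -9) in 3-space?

With U as base: UV = (132, -72, -108), UW = (396, 280, -572), UX = (264, -288, -144).
UW × UX = (-205056, -93984, -187968).
UV · (UW × UX) = 0.
The scalar triple product vanishes, so the four points are coplanar.

Yes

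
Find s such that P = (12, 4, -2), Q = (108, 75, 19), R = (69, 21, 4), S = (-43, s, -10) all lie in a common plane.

The points are coplanar iff PQ · (PR × PS) = 0.
Expanding, this is linear in s: (621)s + (13041) = 0.
So s = -21.

-21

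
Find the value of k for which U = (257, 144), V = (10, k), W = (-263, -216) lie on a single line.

-27

The three points are collinear iff det[UV; UW] = 0.
This determinant is linear in k: (520)k + (14040) = 0, so k = -27.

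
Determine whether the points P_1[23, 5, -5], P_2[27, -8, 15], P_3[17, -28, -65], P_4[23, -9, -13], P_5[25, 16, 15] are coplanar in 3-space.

Yes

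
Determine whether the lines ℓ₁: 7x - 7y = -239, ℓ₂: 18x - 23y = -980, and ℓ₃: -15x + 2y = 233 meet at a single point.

No

Intersecting ℓ₁ and ℓ₂: solving the 2×2 system gives (x, y) = (1363/35, 2558/35).
Substitute into ℓ₃: (-15)(1363/35) + (2)(2558/35) = -15329/35.
But ℓ₃ requires 233 ≠ -15329/35, so the three lines have no common point.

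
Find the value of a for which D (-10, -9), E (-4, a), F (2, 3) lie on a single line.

-3

Collinearity: (E − D) must be parallel to (F − D) = (12, 12).
Cross-multiplying the components: (a − (-9))·(12) = (6)·(12).
Solving gives a = -3.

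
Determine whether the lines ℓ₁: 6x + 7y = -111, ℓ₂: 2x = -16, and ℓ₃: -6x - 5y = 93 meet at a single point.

Yes

Intersecting ℓ₁ and ℓ₂: solving the 2×2 system gives (x, y) = (-8, -9).
Substitute into ℓ₃: (-6)(-8) + (-5)(-9) = 93.
This equals 93, so (-8, -9) lies on all three lines and they are concurrent.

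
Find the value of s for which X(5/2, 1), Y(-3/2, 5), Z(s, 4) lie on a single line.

-1/2

The three points are collinear iff det[XY; XZ] = 0.
This determinant is linear in s: (-4)s + (-2) = 0, so s = -1/2.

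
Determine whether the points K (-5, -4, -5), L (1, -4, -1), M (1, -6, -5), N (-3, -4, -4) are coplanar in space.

With K as base: KL = (6, 0, 4), KM = (6, -2, 0), KN = (2, 0, 1).
KM × KN = (-2, -6, 4).
KL · (KM × KN) = 4.
Since 4 ≠ 0, the four points are not coplanar.

No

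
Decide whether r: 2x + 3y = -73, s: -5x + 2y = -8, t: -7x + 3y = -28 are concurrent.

No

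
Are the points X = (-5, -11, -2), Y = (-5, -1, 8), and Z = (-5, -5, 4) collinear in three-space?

Yes

XY = (0, 10, 10), XZ = (0, 6, 6).
Each component of XZ is 3/5 times the corresponding component of XY, so XZ = 3/5·XY and the points are collinear.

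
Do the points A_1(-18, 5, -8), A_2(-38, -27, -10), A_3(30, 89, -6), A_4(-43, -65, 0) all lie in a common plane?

No

With A_1 as base: A_1A_2 = (-20, -32, -2), A_1A_3 = (48, 84, 2), A_1A_4 = (-25, -70, 8).
A_1A_3 × A_1A_4 = (812, -434, -1260).
A_1A_2 · (A_1A_3 × A_1A_4) = 168.
Since 168 ≠ 0, the four points are not coplanar.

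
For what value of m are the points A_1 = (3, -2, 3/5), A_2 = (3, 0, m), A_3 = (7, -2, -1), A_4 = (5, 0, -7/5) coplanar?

The points are coplanar iff A_1A_2 · (A_1A_3 × A_1A_4) = 0.
Expanding, this is linear in m: (8)m + (24/5) = 0.
So m = -3/5.

-3/5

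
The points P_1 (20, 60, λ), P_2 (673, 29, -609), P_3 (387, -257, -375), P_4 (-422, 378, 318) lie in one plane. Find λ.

The points are coplanar iff P_1P_2 · (P_1P_3 × P_1P_4) = 0.
Expanding, this is linear in λ: (412984)λ + (24779040) = 0.
So λ = -60.

-60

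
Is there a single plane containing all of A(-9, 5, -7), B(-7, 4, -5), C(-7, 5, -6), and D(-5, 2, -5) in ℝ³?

No

With A as base: AB = (2, -1, 2), AC = (2, 0, 1), AD = (4, -3, 2).
AC × AD = (3, 0, -6).
AB · (AC × AD) = -6.
Since -6 ≠ 0, the four points are not coplanar.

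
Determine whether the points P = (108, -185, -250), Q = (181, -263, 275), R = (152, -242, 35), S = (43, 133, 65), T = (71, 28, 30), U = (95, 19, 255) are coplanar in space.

Yes

The plane through P, Q, R has normal n = PQ × PR = (7695, 2295, -729) and equation n·X = 588735.
Checking the remaining points: n·S = 588735, n·T = 588735, n·U = 588735.
All equal 588735, so all 6 points lie in one plane.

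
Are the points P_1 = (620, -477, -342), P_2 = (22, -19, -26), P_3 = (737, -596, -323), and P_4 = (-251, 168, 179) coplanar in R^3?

Yes

The four points are coplanar iff the 3×3 determinant with rows P_1P_2, P_1P_3, P_1P_4 is zero.
Rows: (-598, 458, 316), (117, -119, 19), (-871, 645, 521).
Expanding along the first row: (-598)(-74254) − (458)(77506) + (316)(-28184) = 0.
Zero determinant ⇒ coplanar.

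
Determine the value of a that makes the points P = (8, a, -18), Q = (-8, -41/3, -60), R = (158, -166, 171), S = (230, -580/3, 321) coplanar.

-13

Coplanarity ⇔ det[PQ; PR; PS] = 0.
Expanding, this is linear in a: (8268)a + (107484) = 0.
So a = -13.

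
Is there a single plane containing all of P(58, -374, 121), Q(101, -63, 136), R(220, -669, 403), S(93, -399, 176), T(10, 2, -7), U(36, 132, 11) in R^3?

No

The plane through P, Q, R has normal n = PQ × PR = (92127, -9696, -63067) and equation n·X = 1338563.
Checking the remaining points: n·S = 1336723, n·T = 1343347, n·U = 1342963.
Since n·S = 1336723 ≠ 1338563, S is off the plane and the points are not all coplanar.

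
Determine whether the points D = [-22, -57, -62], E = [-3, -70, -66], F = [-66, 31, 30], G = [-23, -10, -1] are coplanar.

No

With D as base: DE = (19, -13, -4), DF = (-44, 88, 92), DG = (-1, 47, 61).
DF × DG = (1044, 2592, -1980).
DE · (DF × DG) = -5940.
Since -5940 ≠ 0, the four points are not coplanar.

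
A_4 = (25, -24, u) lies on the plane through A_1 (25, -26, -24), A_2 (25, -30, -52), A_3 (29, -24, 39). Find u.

-10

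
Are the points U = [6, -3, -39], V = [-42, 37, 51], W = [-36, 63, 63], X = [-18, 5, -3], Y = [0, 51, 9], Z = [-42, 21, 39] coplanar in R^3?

Yes

The plane through U, V, W has normal n = UV × UW = (-1860, 1116, -1488) and equation n·P = 43524.
Checking the remaining points: n·X = 43524, n·Y = 43524, n·Z = 43524.
All equal 43524, so all 6 points lie in one plane.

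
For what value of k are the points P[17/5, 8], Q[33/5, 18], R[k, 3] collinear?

9/5

Collinearity: (R − P) must be parallel to (Q − P) = (16/5, 10).
Cross-multiplying the components: (k − 17/5)·(10) = (-5)·(16/5).
Solving gives k = 9/5.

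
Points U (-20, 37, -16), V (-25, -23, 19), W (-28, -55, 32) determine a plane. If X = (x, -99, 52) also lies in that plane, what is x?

-32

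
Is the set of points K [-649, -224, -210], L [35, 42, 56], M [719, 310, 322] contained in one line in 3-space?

No

KL = (684, 266, 266), KM = (1368, 534, 532).
KL × KM = (-532, 0, 1368).
The cross product is nonzero, so the points do not lie on one line.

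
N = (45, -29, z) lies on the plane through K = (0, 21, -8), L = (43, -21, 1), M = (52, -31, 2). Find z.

-3

Coplanarity requires KL · (KM × KN) = 0.
KL = (43, -42, 9), KM = (52, -52, 10); the triple product is linear in z with coefficient -52 and constant term -156.
Setting it to zero: z = -3.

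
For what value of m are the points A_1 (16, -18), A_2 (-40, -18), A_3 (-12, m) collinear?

Collinearity: (A_3 − A_1) must be parallel to (A_2 − A_1) = (-56, 0).
Cross-multiplying the components: (m − (-18))·(-56) = (-28)·(0).
Solving gives m = -18.

-18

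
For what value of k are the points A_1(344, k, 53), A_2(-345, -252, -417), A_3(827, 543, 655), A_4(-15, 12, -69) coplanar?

The points are coplanar iff A_1A_2 · (A_1A_3 × A_1A_4) = 0.
Expanding, this is linear in k: (54096)k + (-4111296) = 0.
So k = 76.

76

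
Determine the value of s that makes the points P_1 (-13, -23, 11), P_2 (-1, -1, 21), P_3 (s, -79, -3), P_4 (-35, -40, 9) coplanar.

-69

Normal to plane P_1P_2P_4: n = (126, -196, 280); plane equation n·P = 5950.
Requiring n·P_3 = 5950: (126)s + (14644) = 5950.
So s = -69.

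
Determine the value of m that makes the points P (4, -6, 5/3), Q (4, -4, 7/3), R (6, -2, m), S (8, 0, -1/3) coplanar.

1

Coplanarity ⇔ det[PQ; PR; PS] = 0.
Expanding, this is linear in m: (8)m + (-8) = 0.
So m = 1.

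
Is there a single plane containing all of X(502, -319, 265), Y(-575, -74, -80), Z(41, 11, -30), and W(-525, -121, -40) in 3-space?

No

With X as base: XY = (-1077, 245, -345), XZ = (-461, 330, -295), XW = (-1027, 198, -305).
XZ × XW = (-42240, 162360, 247632).
XY · (XZ × XW) = -162360.
Since -162360 ≠ 0, the four points are not coplanar.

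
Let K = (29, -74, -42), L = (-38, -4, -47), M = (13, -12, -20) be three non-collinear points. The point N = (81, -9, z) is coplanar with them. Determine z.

23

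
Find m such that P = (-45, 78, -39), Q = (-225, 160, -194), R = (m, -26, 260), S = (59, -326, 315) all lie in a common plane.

379

Coplanarity ⇔ det[PQ; PR; PS] = 0.
Expanding, this is linear in m: (33592)m + (-12731368) = 0.
So m = 379.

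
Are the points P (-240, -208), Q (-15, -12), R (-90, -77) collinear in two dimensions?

PQ = (225, 196), PR = (150, 131).
If collinear, PR would be a scalar multiple of PQ. But (225)·(131) ≠ (196)·(150) (difference 75), so they are not parallel; the points are not collinear.

No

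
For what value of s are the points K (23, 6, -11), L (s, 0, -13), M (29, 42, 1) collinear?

22

Collinearity requires KL × KM = 0; each component is linear in s.
The y-component gives (-12)s + (264) = 0, so s = 22.
The remaining components then also vanish.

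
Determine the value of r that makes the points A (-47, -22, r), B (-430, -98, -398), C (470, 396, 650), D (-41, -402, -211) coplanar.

-21

Coplanarity ⇔ det[AB; AC; AD] = 0.
Expanding, this is linear in r: (465766)r + (9781086) = 0.
So r = -21.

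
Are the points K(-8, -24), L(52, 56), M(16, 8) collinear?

Yes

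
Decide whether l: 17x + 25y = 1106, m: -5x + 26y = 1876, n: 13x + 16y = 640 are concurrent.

Intersecting l and m: solving the 2×2 system gives (x, y) = (-32, 66).
Substitute into n: (13)(-32) + (16)(66) = 640.
This equals 640, so (-32, 66) lies on all three lines and they are concurrent.

Yes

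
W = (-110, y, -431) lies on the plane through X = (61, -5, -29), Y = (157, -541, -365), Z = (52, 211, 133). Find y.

A normal to the plane is n = XY × XZ = (-14256, -12528, 15912).
W lies in the plane iff n · XW = 0.
This gives (-12528)y + (-4021488) = 0, so y = -321.

-321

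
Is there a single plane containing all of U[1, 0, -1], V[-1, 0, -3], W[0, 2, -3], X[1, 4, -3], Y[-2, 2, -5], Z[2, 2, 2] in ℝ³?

No

The plane through U, V, W has normal n = UV × UW = (4, -2, -4) and equation n·P = 8.
Checking the remaining points: n·X = 8, n·Y = 8, n·Z = -4.
Since n·Z = -4 ≠ 8, Z is off the plane and the points are not all coplanar.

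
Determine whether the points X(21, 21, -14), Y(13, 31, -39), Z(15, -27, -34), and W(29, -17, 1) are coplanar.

The four points are coplanar iff the 3×3 determinant with rows XY, XZ, XW is zero.
Rows: (-8, 10, -25), (-6, -48, -20), (8, -38, 15).
Expanding along the first row: (-8)(-1480) − (10)(70) + (-25)(612) = -4160.
Nonzero ⇒ not coplanar.

No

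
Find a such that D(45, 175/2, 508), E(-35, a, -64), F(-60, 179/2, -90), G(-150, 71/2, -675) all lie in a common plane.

-1/2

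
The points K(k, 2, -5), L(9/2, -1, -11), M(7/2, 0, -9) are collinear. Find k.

3/2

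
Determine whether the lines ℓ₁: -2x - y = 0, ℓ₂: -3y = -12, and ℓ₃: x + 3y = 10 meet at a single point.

Yes

The three lines meet at one point iff the augmented coefficient matrix [aᵢ bᵢ cᵢ] has rank < 3, i.e. its determinant vanishes.
Here the determinant is 0.
It vanishes, so the lines are concurrent at (-2, 4).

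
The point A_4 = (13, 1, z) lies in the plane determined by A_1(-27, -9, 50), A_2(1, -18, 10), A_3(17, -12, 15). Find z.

50

The plane through A_1, A_2, A_3 has equation 195x − 780y + 312z = 17355.
Substituting A_4: (312)z + (1755) = 17355, so z = 50.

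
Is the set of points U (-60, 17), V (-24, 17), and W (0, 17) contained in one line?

Yes

UV = (36, 0), UW = (60, 0).
Checking proportionality: UW = 5/3·UV, so the vectors are parallel and the points are collinear.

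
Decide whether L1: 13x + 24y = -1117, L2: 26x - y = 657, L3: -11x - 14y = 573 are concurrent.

Yes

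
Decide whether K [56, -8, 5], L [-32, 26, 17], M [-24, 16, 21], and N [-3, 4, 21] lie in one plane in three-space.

A normal to the plane through K, L, M is n = KL × KM = (256, 448, 608).
The plane has equation n·P = 13792. For N: n·N = 13792.
Equal, so N lies in the plane and all four are coplanar.

Yes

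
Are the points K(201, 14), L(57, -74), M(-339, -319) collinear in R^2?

KL = (-144, -88), KM = (-540, -333).
If collinear, KM would be a scalar multiple of KL. But (-144)·(-333) ≠ (-88)·(-540) (difference 432), so they are not parallel; the points are not collinear.

No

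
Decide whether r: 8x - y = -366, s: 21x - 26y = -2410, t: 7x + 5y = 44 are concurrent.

Lines aᵢx + bᵢy = cᵢ with pairwise distinct directions are concurrent exactly when det[aᵢ bᵢ cᵢ] = 0.
Here the determinant is 0.
It vanishes, so the lines are concurrent at (-38, 62).

Yes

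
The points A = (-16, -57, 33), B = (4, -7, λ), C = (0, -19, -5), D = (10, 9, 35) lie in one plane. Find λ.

23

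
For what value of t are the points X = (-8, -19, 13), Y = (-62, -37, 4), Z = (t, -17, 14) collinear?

-2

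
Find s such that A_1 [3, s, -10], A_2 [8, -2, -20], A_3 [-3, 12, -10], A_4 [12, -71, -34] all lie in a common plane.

38

The points are coplanar iff A_1A_2 · (A_1A_3 × A_1A_4) = 0.
Expanding, this is linear in s: (114)s + (-4332) = 0.
So s = 38.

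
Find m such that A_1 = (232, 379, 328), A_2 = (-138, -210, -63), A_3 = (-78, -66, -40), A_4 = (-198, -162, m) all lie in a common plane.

Normal to plane A_1A_2A_3: n = (42757, -14950, -17940); plane equation n·P = -1630746.
Requiring n·A_4 = -1630746: (-17940)m + (-6043986) = -1630746.
So m = -246.

-246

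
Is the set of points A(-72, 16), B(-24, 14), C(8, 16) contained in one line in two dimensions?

AB = (48, -2), AC = (80, 0).
Twice the signed area of △ABC is (48)(0) − (-2)(80) = 160.
The area is nonzero, so the three points are not collinear.

No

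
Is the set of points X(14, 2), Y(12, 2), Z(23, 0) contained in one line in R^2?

No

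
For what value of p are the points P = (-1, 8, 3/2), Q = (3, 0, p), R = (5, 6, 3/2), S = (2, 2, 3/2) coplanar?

The points are coplanar iff PQ · (PR × PS) = 0.
Expanding, this is linear in p: (-30)p + (45) = 0.
So p = 3/2.

3/2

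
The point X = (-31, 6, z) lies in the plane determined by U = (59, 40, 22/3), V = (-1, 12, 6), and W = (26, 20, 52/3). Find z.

Coplanarity requires UV · (UW × UX) = 0.
UV = (-60, -28, -4/3), UW = (-33, -20, 10); the triple product is linear in z with coefficient 276 and constant term 3680.
Setting it to zero: z = -40/3.

-40/3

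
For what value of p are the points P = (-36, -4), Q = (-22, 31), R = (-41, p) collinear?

-33/2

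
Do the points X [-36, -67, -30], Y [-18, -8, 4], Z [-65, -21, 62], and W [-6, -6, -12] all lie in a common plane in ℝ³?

With X as base: XY = (18, 59, 34), XZ = (-29, 46, 92), XW = (30, 61, 18).
XZ × XW = (-4784, 3282, -3149).
XY · (XZ × XW) = 460.
Since 460 ≠ 0, the four points are not coplanar.

No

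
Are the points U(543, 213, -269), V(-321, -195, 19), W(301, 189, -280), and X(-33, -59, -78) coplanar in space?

No

The four points are coplanar iff the 3×3 determinant with rows UV, UW, UX is zero.
Rows: (-864, -408, 288), (-242, -24, -11), (-576, -272, 191).
Expanding along the first row: (-864)(-7576) − (-408)(-52558) + (288)(52000) = 78000.
Nonzero ⇒ not coplanar.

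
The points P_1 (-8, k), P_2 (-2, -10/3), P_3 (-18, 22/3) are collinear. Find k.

2/3

The three points are collinear iff det[P_1P_2; P_1P_3] = 0.
This determinant is linear in k: (-16)k + (32/3) = 0, so k = 2/3.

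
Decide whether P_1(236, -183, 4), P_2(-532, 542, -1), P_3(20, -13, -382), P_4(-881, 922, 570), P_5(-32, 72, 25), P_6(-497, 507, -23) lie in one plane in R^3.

Yes

The plane through P_1, P_2, P_3 has normal n = P_1P_2 × P_1P_3 = (-279000, -295368, 26040) and equation n·P = -11687496.
Checking the remaining points: n·P_4 = -11687496, n·P_5 = -11687496, n·P_6 = -11687496.
All equal -11687496, so all 6 points lie in one plane.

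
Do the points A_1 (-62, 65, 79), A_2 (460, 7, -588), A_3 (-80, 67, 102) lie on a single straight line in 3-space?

A_1A_2 = (522, -58, -667), A_1A_3 = (-18, 2, 23).
A_1A_2 × A_1A_3 = (0, 0, 0).
The cross product vanishes, so the three points are collinear.

Yes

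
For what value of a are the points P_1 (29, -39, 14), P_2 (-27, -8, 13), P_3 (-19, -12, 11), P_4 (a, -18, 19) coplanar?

Coplanarity ⇔ det[P_1P_2; P_1P_3; P_1P_4] = 0.
Expanding, this is linear in a: (-66)a + (-726) = 0.
So a = -11.

-11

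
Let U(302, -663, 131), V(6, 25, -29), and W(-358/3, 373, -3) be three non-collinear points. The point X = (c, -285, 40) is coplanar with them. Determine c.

416/3

The plane through U, V, W has equation 73568x + (83248/3)y − (50336/3)z = 4865168/3.
Substituting X: (73568)c + (-25739120/3) = 4865168/3, so c = 416/3.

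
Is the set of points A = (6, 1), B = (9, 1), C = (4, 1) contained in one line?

Yes

AB = (3, 0), AC = (-2, 0).
Checking proportionality: AC = -2/3·AB, so the vectors are parallel and the points are collinear.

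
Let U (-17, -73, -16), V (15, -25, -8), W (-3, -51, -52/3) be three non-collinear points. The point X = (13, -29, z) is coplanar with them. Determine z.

A normal to the plane is n = UV × UW = (-240, 464/3, 32).
X lies in the plane iff n · UX = 0.
This gives (32)z + (352/3) = 0, so z = -11/3.

-11/3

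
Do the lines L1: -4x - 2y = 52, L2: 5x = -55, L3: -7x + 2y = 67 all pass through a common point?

No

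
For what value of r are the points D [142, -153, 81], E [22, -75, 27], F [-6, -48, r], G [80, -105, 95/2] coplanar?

8

Normal to plane DEG: n = (-21, -672, -924); plane equation n·P = 24990.
Requiring n·F = 24990: (-924)r + (32382) = 24990.
So r = 8.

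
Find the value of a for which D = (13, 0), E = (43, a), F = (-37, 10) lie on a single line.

The three points are collinear iff det[DE; DF] = 0.
This determinant is linear in a: (50)a + (300) = 0, so a = -6.

-6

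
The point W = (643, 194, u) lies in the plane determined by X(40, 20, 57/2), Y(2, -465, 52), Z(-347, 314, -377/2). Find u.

A normal to the plane is n = XY × XZ = (98336, -34681/2, -198867).
W lies in the plane iff n · XW = 0.
This gives (-198867)u + (123894141/2) = 0, so u = 623/2.

623/2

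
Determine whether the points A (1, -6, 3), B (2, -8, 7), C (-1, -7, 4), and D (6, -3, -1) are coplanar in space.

With A as base: AB = (1, -2, 4), AC = (-2, -1, 1), AD = (5, 3, -4).
AC × AD = (1, -3, -1).
AB · (AC × AD) = 3.
Since 3 ≠ 0, the four points are not coplanar.

No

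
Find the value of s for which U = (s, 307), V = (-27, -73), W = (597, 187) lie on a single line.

Collinearity: (U − V) must be parallel to (W − V) = (624, 260).
Cross-multiplying the components: (s − (-27))·(260) = (380)·(624).
Solving gives s = 885.

885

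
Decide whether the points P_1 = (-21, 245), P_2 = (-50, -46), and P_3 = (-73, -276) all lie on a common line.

No

P_1P_2 = (-29, -291), P_1P_3 = (-52, -521).
det[P_1P_2; P_1P_3] = (-29)(-521) − (-291)(-52) = -23.
The determinant is nonzero, so they are not collinear.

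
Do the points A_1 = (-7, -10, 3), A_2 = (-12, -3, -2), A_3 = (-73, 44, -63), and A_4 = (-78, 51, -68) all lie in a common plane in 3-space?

With A_1 as base: A_1A_2 = (-5, 7, -5), A_1A_3 = (-66, 54, -66), A_1A_4 = (-71, 61, -71).
A_1A_3 × A_1A_4 = (192, 0, -192).
A_1A_2 · (A_1A_3 × A_1A_4) = 0.
The scalar triple product vanishes, so the four points are coplanar.

Yes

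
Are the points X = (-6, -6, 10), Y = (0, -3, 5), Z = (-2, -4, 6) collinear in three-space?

No

XY = (6, 3, -5), XZ = (4, 2, -4).
Comparing components 2 and 3: (3)(-4) − (-5)(2) = -2 ≠ 0, so XY and XZ are not parallel and the points are not collinear.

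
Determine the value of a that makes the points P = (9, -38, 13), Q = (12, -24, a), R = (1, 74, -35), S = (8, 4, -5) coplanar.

Coplanarity ⇔ det[PQ; PR; PS] = 0.
Expanding, this is linear in a: (-224)a + (1568) = 0.
So a = 7.

7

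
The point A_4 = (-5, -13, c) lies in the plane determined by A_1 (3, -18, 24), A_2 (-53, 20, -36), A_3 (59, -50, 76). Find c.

Coplanarity requires A_1A_2 · (A_1A_3 × A_1A_4) = 0.
A_1A_2 = (-56, 38, -60), A_1A_3 = (56, -32, 52); the triple product is linear in c with coefficient -336 and constant term 5376.
Setting it to zero: c = 16.

16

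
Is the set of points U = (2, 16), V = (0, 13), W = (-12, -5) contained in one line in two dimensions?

Yes

UV = (-2, -3), UW = (-14, -21).
Twice the signed area of △UVW is (-2)(-21) − (-3)(-14) = 0.
The triangle is degenerate (zero area), so the points are collinear.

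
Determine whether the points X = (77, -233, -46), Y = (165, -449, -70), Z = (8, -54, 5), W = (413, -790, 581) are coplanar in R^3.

No

The four points are coplanar iff the 3×3 determinant with rows XY, XZ, XW is zero.
Rows: (88, -216, -24), (-69, 179, 51), (336, -557, 627).
Expanding along the first row: (88)(140640) − (-216)(-60399) + (-24)(-21711) = -148800.
Nonzero ⇒ not coplanar.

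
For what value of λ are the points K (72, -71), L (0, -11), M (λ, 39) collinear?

-60

The three points are collinear iff det[KL; KM] = 0.
This determinant is linear in λ: (-60)λ + (-3600) = 0, so λ = -60.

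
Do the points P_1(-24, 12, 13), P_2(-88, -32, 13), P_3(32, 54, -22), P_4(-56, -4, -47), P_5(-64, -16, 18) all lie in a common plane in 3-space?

Yes

The plane through P_1, P_2, P_3 has normal n = P_1P_2 × P_1P_3 = (1540, -2240, -224) and equation n·P = -66752.
Checking the remaining points: n·P_4 = -66752, n·P_5 = -66752.
All equal -66752, so all 5 points lie in one plane.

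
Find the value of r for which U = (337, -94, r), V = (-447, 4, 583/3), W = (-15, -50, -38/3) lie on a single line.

Direction VW = (432, -54, -207). From the x-coordinate of U, the parameter along the line is τ = (337 − (-447))/432 = 49/27.
Then r = 583/3 + 49/27·(-207) = -544/3.

-544/3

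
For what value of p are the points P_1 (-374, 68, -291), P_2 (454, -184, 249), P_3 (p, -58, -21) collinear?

40

Collinearity requires P_1P_2 × P_1P_3 = 0; each component is linear in p.
The y-component gives (540)p + (-21600) = 0, so p = 40.
The remaining components then also vanish.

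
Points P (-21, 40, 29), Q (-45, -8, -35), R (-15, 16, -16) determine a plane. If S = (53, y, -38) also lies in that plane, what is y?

32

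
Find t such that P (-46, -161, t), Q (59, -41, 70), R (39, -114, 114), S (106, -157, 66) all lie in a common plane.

210

Coplanarity ⇔ det[PQ; PR; PS] = 0.
Expanding, this is linear in t: (-5751)t + (1207710) = 0.
So t = 210.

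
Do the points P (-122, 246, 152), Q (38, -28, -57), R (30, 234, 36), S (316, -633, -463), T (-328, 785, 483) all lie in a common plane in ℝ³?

Yes

The plane through P, Q, R has normal n = PQ × PR = (29276, -13208, 39728) and equation n·X = -782184.
Checking the remaining points: n·S = -782184, n·T = -782184.
All equal -782184, so all 5 points lie in one plane.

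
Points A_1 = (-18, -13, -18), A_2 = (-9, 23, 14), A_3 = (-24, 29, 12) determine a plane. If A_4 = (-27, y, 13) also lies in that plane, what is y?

The plane through A_1, A_2, A_3 has equation −264x − 462y + 594z = 66.
Substituting A_4: (-462)y + (14850) = 66, so y = 32.

32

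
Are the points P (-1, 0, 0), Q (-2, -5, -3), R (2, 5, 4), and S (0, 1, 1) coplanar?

With P as base: PQ = (-1, -5, -3), PR = (3, 5, 4), PS = (1, 1, 1).
PR × PS = (1, 1, -2).
PQ · (PR × PS) = 0.
The scalar triple product vanishes, so the four points are coplanar.

Yes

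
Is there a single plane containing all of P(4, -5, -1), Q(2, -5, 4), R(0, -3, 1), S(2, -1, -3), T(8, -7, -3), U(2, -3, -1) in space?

The plane through P, Q, R has normal n = PQ × PR = (-10, -16, -4) and equation n·X = 44.
Checking the remaining points: n·S = 8, n·T = 44, n·U = 32.
Since n·S = 8 ≠ 44, S is off the plane and the points are not all coplanar.

No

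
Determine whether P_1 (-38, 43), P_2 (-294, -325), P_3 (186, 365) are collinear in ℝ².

P_1P_2 = (-256, -368), P_1P_3 = (224, 322).
det[P_1P_2; P_1P_3] = (-256)(322) − (-368)(224) = 0.
The determinant is zero, so the points are collinear.

Yes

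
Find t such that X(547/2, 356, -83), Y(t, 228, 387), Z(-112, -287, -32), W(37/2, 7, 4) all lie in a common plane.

-158

Normal to plane XZW: n = (-38142, 41067/2, -58851/2); plane equation n·P = -1359189/2.
Requiring n·Y = -1359189/2: (-38142)t + (-13412061/2) = -1359189/2.
So t = -158.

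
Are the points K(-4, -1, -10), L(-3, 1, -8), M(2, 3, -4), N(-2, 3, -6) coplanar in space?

Yes

The four points are coplanar iff the 3×3 determinant with rows KL, KM, KN is zero.
Rows: (1, 2, 2), (6, 4, 6), (2, 4, 4).
Expanding along the first row: (1)(-8) − (2)(12) + (2)(16) = 0.
Zero determinant ⇒ coplanar.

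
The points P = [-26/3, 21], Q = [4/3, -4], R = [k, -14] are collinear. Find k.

Collinearity: (R − P) must be parallel to (Q − P) = (10, -25).
Cross-multiplying the components: (k − (-26/3))·(-25) = (-35)·(10).
Solving gives k = 16/3.

16/3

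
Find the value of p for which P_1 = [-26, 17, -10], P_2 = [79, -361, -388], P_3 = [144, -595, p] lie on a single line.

-622

Collinearity requires P_1P_2 × P_1P_3 = 0; each component is linear in p.
The x-component gives (-378)p + (-235116) = 0, so p = -622.
The remaining components then also vanish.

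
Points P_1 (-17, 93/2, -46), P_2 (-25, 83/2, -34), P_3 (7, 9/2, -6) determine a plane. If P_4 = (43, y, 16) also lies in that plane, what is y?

-30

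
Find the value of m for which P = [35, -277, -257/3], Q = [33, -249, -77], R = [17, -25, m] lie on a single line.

Collinearity requires PQ × PR = 0; each component is linear in m.
The x-component gives (28)m + (644/3) = 0, so m = -23/3.
The remaining components then also vanish.

-23/3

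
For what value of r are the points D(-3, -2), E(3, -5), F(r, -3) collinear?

The three points are collinear iff det[DE; DF] = 0.
This determinant is linear in r: (3)r + (3) = 0, so r = -1.

-1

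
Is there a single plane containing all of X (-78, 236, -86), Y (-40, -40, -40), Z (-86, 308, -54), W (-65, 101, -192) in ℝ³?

With X as base: XY = (38, -276, 46), XZ = (-8, 72, 32), XW = (13, -135, -106).
XZ × XW = (-3312, -432, 144).
XY · (XZ × XW) = 0.
The scalar triple product vanishes, so the four points are coplanar.

Yes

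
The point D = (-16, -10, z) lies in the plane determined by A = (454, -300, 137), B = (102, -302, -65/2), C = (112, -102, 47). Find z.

20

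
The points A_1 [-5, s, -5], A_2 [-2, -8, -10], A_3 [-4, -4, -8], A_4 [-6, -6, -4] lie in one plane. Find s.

The points are coplanar iff A_1A_2 · (A_1A_3 × A_1A_4) = 0.
Expanding, this is linear in s: (-4)s + (-32) = 0.
So s = -8.

-8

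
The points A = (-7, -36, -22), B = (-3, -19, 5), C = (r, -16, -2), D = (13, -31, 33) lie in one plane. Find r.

-7

Normal to plane ABD: n = (800, 320, -320); plane equation n·P = -10080.
Requiring n·C = -10080: (800)r + (-4480) = -10080.
So r = -7.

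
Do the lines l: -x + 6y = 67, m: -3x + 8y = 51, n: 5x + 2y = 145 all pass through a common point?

Yes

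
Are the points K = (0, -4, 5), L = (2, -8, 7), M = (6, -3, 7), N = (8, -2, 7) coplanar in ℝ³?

No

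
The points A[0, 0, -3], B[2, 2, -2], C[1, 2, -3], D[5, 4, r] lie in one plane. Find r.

The points are coplanar iff AB · (AC × AD) = 0.
Expanding, this is linear in r: (2)r + (0) = 0.
So r = 0.

0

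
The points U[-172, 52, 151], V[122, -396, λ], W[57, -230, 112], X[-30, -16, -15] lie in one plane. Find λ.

Normal to plane UWX: n = (44160, 32476, 24472); plane equation n·P = -2211496.
Requiring n·V = -2211496: (24472)λ + (-7472976) = -2211496.
So λ = 215.

215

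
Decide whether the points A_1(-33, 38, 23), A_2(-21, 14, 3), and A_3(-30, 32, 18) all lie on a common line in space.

Yes

A_1A_2 = (12, -24, -20), A_1A_3 = (3, -6, -5).
A_1A_2 × A_1A_3 = (0, 0, 0).
The cross product vanishes, so the three points are collinear.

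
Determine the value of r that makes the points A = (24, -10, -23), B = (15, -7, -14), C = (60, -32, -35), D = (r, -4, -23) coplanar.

Coplanarity ⇔ det[AB; AC; AD] = 0.
Expanding, this is linear in r: (162)r + (-2592) = 0.
So r = 16.

16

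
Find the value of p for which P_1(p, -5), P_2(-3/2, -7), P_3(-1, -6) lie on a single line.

-1/2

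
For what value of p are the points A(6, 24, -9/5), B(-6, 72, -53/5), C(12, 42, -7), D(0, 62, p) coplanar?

-47/5

Normal to plane ABC: n = (-456/5, -576/5, -504); plane equation n·P = -12024/5.
Requiring n·D = -12024/5: (-504)p + (-35712/5) = -12024/5.
So p = -47/5.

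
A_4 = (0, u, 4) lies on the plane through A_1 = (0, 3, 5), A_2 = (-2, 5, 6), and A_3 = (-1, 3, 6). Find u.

The plane through A_1, A_2, A_3 has equation 2x + 1y + 2z = 13.
Substituting A_4: (1)u + (8) = 13, so u = 5.

5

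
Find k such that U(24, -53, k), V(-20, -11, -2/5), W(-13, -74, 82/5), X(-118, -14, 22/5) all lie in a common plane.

46/5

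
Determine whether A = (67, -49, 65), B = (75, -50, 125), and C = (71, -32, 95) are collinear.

No

AB = (8, -1, 60), AC = (4, 17, 30).
AB × AC = (-1050, 0, 140).
The cross product is nonzero, so the points do not lie on one line.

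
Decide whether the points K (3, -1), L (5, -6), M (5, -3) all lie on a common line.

KL = (2, -5), KM = (2, -2).
If collinear, KM would be a scalar multiple of KL. But (2)·(-2) ≠ (-5)·(2) (difference 6), so they are not parallel; the points are not collinear.

No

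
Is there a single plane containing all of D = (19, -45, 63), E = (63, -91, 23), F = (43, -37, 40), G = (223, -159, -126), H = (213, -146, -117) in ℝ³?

The plane through D, E, F has normal n = DE × DF = (1378, 52, 1456) and equation n·P = 115570.
Checking the remaining points: n·G = 115570, n·H = 115570.
All equal 115570, so all 5 points lie in one plane.

Yes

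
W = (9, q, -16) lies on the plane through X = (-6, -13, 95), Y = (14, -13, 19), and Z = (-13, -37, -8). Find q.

-23

The plane through X, Y, Z has equation −1824x + 2592y − 480z = -68352.
Substituting W: (2592)q + (-8736) = -68352, so q = -23.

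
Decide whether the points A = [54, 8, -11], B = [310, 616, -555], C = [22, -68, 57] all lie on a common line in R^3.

AB = (256, 608, -544), AC = (-32, -76, 68).
AB × AC = (0, 0, 0).
The cross product vanishes, so the three points are collinear.

Yes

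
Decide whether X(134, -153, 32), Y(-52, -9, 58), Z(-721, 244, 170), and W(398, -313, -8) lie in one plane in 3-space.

With X as base: XY = (-186, 144, 26), XZ = (-855, 397, 138), XW = (264, -160, -40).
XZ × XW = (6200, 2232, 31992).
XY · (XZ × XW) = 0.
The scalar triple product vanishes, so the four points are coplanar.

Yes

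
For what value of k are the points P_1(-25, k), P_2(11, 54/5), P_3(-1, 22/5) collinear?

The three points are collinear iff det[P_1P_2; P_1P_3] = 0.
This determinant is linear in k: (-12)k + (-504/5) = 0, so k = -42/5.

-42/5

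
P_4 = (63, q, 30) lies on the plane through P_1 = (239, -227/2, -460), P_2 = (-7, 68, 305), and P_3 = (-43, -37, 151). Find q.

Coplanarity requires P_1P_2 · (P_1P_3 × P_1P_4) = 0.
P_1P_2 = (-246, 363/2, 765), P_1P_3 = (-282, 153/2, 611); the triple product is linear in q with coefficient -65424 and constant term -785088.
Setting it to zero: q = -12.

-12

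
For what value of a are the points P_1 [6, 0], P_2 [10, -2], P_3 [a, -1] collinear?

8

The three points are collinear iff det[P_1P_2; P_1P_3] = 0.
This determinant is linear in a: (2)a + (-16) = 0, so a = 8.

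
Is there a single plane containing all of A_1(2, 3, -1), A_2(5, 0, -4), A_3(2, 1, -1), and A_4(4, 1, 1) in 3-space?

The four points are coplanar iff the 3×3 determinant with rows A_1A_2, A_1A_3, A_1A_4 is zero.
Rows: (3, -3, -3), (0, -2, 0), (2, -2, 2).
Expanding along the first row: (3)(-4) − (-3)(0) + (-3)(4) = -24.
Nonzero ⇒ not coplanar.

No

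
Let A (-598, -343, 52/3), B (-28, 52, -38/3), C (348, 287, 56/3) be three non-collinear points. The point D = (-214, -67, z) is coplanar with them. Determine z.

-68/3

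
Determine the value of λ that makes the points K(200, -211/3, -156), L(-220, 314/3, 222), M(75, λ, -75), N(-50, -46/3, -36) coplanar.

-33

Normal to plane KLN: n = (210, -44100, 20650); plane equation n·P = -77700.
Requiring n·M = -77700: (-44100)λ + (-1533000) = -77700.
So λ = -33.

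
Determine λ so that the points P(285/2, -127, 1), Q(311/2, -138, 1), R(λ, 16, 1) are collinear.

Direction PQ = (13, -11, 0). From the y-coordinate of R, the parameter along the line is τ = (16 − (-127))/(-11) = -13.
Then λ = 285/2 + (-13)·(13) = -53/2.

-53/2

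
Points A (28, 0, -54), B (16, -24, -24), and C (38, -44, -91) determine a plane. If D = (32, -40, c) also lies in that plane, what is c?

A normal to the plane is n = AB × AC = (2208, -144, 768).
D lies in the plane iff n · AD = 0.
This gives (768)c + (56064) = 0, so c = -73.

-73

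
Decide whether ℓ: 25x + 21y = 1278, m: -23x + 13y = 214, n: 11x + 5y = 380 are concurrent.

Intersecting ℓ and m: solving the 2×2 system gives (x, y) = (15, 43).
Substitute into n: (11)(15) + (5)(43) = 380.
This equals 380, so (15, 43) lies on all three lines and they are concurrent.

Yes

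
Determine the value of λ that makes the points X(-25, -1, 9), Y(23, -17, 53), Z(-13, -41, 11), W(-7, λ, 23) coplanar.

-17

The points are coplanar iff XY · (XZ × XW) = 0.
Expanding, this is linear in λ: (432)λ + (7344) = 0.
So λ = -17.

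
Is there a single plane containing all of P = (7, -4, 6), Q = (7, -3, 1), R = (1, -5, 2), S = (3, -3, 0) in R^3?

No

A normal to the plane through P, Q, R is n = PQ × PR = (-9, 30, 6).
The plane has equation n·X = -147. For S: n·S = -117.
-117 ≠ -147, so S is off the plane.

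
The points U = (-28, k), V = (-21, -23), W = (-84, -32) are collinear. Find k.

-24

The three points are collinear iff det[UV; UW] = 0.
This determinant is linear in k: (-63)k + (-1512) = 0, so k = -24.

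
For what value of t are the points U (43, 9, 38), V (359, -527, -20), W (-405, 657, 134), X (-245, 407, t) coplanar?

102

Normal to plane UVW: n = (-13872, -4352, -35360); plane equation n·P = -1979344.
Requiring n·X = -1979344: (-35360)t + (1627376) = -1979344.
So t = 102.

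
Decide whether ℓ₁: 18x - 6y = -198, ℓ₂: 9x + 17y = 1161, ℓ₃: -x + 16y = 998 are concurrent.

Yes

The three lines meet at one point iff the augmented coefficient matrix [aᵢ bᵢ cᵢ] has rank < 3, i.e. its determinant vanishes.
Here the determinant is 0.
It vanishes, so the lines are concurrent at (10, 63).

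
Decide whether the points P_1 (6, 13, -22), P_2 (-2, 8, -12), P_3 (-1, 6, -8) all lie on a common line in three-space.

P_1P_2 = (-8, -5, 10), P_1P_3 = (-7, -7, 14).
Comparing components 3 and 1: (10)(-7) − (-8)(14) = 42 ≠ 0, so P_1P_2 and P_1P_3 are not parallel and the points are not collinear.

No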